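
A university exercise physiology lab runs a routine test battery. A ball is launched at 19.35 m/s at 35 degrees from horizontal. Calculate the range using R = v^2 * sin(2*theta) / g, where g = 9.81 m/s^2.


sin(2 * 35) = sin(70) = 0.939693
v^2 = 19.35^2 = 374.4225
R = 374.4225 * 0.939693 / 9.81
= 35.866 m

35.866 m


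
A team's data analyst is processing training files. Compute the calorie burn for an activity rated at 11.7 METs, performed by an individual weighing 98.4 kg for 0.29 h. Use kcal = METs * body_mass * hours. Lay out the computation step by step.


Product of METs and mass = 11.7 * 98.4 = 1151.28
Total kcal = 1151.28 * 0.29 = 333.87 kcal

333.87 kcal


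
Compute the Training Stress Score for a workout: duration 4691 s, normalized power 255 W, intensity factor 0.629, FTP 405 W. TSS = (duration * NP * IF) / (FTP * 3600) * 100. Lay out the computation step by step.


Product = 4691 * 255 * 0.629 = 752412.945
Base = 405 * 3600 = 1458000
TSS = 752412.945 / 1458000 * 100 = 51.61

51.61 TSS


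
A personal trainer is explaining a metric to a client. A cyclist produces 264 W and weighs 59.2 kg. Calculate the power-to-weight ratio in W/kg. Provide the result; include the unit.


P/W = power / mass
= 264 / 59.2
= 4.459 W/kg

4.459 W/kg


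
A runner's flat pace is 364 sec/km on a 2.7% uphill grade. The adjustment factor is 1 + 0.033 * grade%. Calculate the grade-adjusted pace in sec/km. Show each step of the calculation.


Factor = 1 + 0.033 * 2.7 = 1.0891
Adjusted pace = 364 * 1.0891
= 396.43 sec/km

396.43 s/km


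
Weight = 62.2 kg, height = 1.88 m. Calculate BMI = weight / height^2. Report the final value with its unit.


height^2 = 1.88^2 = 3.5344
BMI = 62.2 / 3.5344 = 17.6 kg/m^2

17.6 kg/m^2


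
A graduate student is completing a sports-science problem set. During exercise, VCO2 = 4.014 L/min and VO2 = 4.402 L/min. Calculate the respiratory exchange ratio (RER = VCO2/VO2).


RER = VCO2 / VO2
= 4.014 / 4.402
= 0.9119

0.9119


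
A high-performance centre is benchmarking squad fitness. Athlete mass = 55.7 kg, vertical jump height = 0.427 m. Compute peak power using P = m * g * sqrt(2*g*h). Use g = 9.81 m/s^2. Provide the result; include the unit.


sqrt(2 * 9.81 * 0.427) = sqrt(8.37774) = 2.894433 m/s
P = 55.7 * 9.81 * 2.894433
= 1581.57 W

1581.57 W


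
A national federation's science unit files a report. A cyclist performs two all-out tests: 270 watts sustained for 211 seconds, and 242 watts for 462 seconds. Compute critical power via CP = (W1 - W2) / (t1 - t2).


W1 = P1 * t1 = 270 * 211 = 56970 J
W2 = P2 * t2 = 242 * 462 = 111804 J
CP = (56970 - 111804) / (211 - 462)
= 218.46 W

218.46 W


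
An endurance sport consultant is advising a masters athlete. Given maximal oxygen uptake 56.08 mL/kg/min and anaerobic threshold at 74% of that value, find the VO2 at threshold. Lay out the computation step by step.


Percentage as decimal = 0.74
VO2 at AT = 56.08 * 0.74 = 41.5 mL/kg/min

41.5 mL/kg/min


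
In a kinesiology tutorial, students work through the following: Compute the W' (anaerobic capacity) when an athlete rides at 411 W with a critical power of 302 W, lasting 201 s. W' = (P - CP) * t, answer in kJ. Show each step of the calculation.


Above-CP power = 109 W
Duration = 201 s
W' = 109 * 201 = 21909 J
Convert: 21909 / 1000 = 21.909 kJ

21.909 kJ


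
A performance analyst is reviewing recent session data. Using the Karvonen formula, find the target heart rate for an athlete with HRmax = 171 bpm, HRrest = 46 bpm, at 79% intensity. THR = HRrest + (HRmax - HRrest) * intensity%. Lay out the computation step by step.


HRR = 171 - 46 = 125
THR = 46 + 125 * 0.79
= 46 + 98.75
= 144.75 bpm

144.75 bpm


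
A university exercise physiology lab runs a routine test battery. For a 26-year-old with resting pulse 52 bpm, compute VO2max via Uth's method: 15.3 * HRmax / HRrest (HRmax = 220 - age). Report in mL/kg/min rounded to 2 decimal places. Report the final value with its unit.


Step 1: HRmax = 220 - 26 = 194 bpm
Step 2: Ratio = 194 / 52 = 3.7308
Step 3: VO2max = 15.3 * 3.7308 = 57.08 mL/kg/min

57.08 mL/kg/min


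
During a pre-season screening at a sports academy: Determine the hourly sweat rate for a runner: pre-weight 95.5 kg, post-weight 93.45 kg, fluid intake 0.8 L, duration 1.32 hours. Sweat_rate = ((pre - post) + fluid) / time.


Mass lost = 95.5 - 93.45 = 2.05 kg
Add fluid consumed: 2.05 + 0.8 = 2.85 L total sweat
Sweat rate = 2.85 / 1.32 = 2.159 L/h

2.159 L/h


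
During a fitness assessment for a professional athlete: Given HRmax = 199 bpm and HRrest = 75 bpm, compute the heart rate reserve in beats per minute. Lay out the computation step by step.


Heart rate reserve = maximum HR minus resting HR
HRR = 199 - 75 = 124 bpm

124 bpm


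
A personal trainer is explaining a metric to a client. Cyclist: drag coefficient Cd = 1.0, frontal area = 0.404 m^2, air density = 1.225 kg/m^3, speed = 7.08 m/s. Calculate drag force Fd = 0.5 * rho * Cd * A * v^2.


v^2 = 7.08^2 = 50.1264
Fd = 0.5 * 1.225 * 1.0 * 0.404 * 50.1264
= 12.404 N

12.404 N


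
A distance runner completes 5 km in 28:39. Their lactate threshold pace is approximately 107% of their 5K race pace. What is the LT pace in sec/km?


Convert to seconds: 28 min 39 s = 1719 s
Pace per km = 1719 / 5 = 343.8 s/km
LT pace = 343.8 * 1.07 = 367.87 s/km

367.87 s/km


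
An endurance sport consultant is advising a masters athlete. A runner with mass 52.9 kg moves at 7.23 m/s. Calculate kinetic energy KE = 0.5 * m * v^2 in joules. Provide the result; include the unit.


v^2 = 7.23^2 = 52.2729
KE = 0.5 * 52.9 * 52.2729
= 1382.62 J

1382.62 J


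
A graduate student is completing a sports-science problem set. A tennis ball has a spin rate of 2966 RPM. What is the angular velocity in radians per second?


Convert RPM to rad/s: multiply by 2*pi and divide by 60
omega = 2966 * 2 * pi / 60
= 310.599 rad/s

310.599 rad/s


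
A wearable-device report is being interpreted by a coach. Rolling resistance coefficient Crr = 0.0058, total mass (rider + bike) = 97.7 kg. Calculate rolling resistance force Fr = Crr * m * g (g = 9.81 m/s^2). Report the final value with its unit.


Fr = Crr * m * g
= 0.0058 * 97.7 * 9.81
= 5.559 N

5.559 N


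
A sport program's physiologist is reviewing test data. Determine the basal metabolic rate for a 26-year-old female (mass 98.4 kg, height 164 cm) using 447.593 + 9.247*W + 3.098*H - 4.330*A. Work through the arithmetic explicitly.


BMR = 447.593 + 9.247*98.4 + 3.098*164 - 4.330*26
= 1752.99 kcal/day

1752.99 kcal/day


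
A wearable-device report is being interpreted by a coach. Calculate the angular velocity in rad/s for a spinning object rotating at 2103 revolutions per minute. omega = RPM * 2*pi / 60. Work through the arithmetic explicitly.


omega = RPM * 2*pi / 60
= 2103 * 6.28318531 / 60
= 220.226 rad/s

220.226 rad/s


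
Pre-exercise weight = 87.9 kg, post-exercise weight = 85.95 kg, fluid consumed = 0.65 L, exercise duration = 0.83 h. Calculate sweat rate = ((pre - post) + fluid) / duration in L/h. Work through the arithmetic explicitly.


Weight loss = 87.9 - 85.95 = 1.95 kg (approx L)
Total sweat = 1.95 + 0.65 = 2.6 L
Sweat rate = 2.6 / 0.83 = 3.133 L/h

3.133 L/h


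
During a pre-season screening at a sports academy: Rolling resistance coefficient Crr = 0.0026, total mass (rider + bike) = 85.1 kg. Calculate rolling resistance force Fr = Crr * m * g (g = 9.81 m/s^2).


Fr = Crr * m * g
= 0.0026 * 85.1 * 9.81
= 2.171 N

2.171 N


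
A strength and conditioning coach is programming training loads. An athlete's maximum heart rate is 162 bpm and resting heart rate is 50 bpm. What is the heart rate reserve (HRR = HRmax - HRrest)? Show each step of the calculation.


HRR = HRmax - HRrest
= 162 - 50
= 112 bpm

112 bpm


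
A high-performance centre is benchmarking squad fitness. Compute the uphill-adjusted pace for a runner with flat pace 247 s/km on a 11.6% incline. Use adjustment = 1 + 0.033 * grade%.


Adjustment factor = 1 + 0.033 * 11.6 = 1.3828
Grade-adjusted pace = 247 * 1.3828 = 341.55 s/km

341.55 s/km


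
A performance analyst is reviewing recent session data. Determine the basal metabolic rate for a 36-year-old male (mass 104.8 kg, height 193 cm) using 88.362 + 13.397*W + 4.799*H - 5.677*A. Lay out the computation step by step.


BMR = 88.362 + 13.397*104.8 + 4.799*193 - 5.677*36
= 2214.2 kcal/day

2214.2 kcal/day


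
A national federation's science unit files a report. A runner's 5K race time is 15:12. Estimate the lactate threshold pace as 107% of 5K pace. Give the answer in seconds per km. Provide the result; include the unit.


Total race time = 15*60 + 12 = 912 seconds
5K pace = 912 / 5 = 182.4 sec/km
LT pace = 182.4 * 1.07 = 195.17 sec/km

195.17 s/km


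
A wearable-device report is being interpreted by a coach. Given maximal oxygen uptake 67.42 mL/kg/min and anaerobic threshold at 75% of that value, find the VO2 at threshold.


Percentage as decimal = 0.75
VO2 at AT = 67.42 * 0.75 = 50.57 mL/kg/min

50.57 mL/kg/min


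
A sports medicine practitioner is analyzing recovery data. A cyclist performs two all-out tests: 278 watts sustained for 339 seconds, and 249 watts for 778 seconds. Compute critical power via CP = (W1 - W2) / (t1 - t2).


W1 = P1 * t1 = 278 * 339 = 94242 J
W2 = P2 * t2 = 249 * 778 = 193722 J
CP = (94242 - 193722) / (339 - 778)
= 226.61 W

226.61 W


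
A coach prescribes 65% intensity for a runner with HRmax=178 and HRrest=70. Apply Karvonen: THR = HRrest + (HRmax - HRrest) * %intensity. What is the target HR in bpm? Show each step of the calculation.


Heart rate reserve = 178 - 70 = 108
Intensity fraction = 65 / 100 = 0.65
THR = 70 + 108 * 0.65 = 140.2 bpm

140.2 bpm


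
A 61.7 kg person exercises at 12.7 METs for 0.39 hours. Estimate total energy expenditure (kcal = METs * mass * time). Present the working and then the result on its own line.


Energy = METs * mass(kg) * time(h)
= 12.7 * 61.7 * 0.39
= 305.6 kcal

305.6 kcal


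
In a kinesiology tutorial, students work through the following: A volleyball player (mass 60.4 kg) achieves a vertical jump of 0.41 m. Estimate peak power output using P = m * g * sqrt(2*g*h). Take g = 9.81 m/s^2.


2 * g * h = 2 * 9.81 * 0.41 = 8.0442
sqrt(8.0442) = 2.83623 m/s
P = 60.4 * 9.81 * 2.83623 = 1680.53 W

1680.53 W


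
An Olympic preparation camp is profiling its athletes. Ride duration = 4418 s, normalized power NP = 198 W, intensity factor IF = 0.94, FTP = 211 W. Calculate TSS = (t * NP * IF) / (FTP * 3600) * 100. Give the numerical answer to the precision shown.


Numerator = 4418 * 198 * 0.94 = 822278.16
Denominator = 211 * 3600 = 759600
TSS = 822278.16 / 759600 * 100
= 108.25

108.25 TSS


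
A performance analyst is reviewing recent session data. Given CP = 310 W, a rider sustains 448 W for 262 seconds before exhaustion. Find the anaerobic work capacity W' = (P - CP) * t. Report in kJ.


Excess power = 448 - 310 = 138 W
Work above CP = 138 * 262 = 36156 J
W' = 36.156 kJ

36.156 kJ


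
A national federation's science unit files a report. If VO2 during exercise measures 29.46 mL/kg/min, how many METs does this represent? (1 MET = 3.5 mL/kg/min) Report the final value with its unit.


METs = VO2 / 3.5 = 29.46 / 3.5 = 8.42

8.42 METs


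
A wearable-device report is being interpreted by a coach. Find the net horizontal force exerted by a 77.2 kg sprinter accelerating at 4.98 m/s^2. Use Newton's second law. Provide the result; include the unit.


Newton's second law: F = m * a
F = 77.2 * 4.98 = 384.46 N

384.46 N


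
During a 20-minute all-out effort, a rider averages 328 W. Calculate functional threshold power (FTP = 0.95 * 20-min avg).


FTP = 0.95 * 328
= 311.6 W

311.6 W


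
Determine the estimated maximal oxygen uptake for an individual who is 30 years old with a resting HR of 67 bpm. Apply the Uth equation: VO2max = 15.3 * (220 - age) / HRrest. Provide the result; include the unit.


HRmax = 220 - 30 = 190
VO2max = 15.3 * (190 / 67)
= 15.3 * 2.8358
= 43.39 mL/kg/min

43.39 mL/kg/min


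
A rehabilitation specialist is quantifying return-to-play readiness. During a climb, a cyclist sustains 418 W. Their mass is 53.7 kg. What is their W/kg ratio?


Power-to-weight = 418 W / 53.7 kg
= 7.784 W/kg

7.784 W/kg


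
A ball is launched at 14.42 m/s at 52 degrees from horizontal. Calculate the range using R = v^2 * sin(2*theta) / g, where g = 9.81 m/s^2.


sin(2 * 52) = sin(104) = 0.970296
v^2 = 14.42^2 = 207.9364
R = 207.9364 * 0.970296 / 9.81
= 20.567 m

20.567 m


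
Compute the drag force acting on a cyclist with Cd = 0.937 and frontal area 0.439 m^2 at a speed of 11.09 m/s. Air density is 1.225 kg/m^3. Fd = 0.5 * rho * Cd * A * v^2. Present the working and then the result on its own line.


Step 1: v^2 = 122.9881
Step 2: Fd = 0.5 * 1.225 * 0.937 * 0.439 * 122.9881
= 30.987 N

30.987 N


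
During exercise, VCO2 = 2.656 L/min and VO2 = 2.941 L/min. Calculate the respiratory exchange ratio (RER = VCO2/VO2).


RER = VCO2 / VO2
= 2.656 / 2.941
= 0.9031

0.9031


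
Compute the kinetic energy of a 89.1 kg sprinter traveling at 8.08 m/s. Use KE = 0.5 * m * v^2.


Velocity squared = 65.2864
KE = 0.5 * 89.1 * 65.2864 = 2908.51 J

2908.51 J


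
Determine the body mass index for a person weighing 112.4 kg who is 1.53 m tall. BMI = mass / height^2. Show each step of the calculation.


BMI = mass / height^2
= 112.4 / 1.53^2
= 112.4 / 2.3409
= 48.02 kg/m^2

48.02 kg/m^2


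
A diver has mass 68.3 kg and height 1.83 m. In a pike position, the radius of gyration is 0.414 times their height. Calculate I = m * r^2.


r = 0.414 * 1.83 = 0.75762 m
I = m * r^2 = 68.3 * 0.573988 = 39.203 kg*m^2

39.203 kg*m^2


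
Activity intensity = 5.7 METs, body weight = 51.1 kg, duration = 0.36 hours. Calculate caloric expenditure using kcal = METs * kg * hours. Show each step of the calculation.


kcal = 5.7 * 51.1 * 0.36
= 291.27 * 0.36
= 104.86 kcal

104.86 kcal


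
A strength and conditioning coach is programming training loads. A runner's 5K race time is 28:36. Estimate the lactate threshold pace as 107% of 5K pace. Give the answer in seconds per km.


Total race time = 28*60 + 36 = 1716 seconds
5K pace = 1716 / 5 = 343.2 sec/km
LT pace = 343.2 * 1.07 = 367.22 sec/km

367.22 s/km


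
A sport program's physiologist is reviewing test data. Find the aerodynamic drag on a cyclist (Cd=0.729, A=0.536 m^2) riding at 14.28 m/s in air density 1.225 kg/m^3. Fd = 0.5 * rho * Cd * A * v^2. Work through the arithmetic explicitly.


Fd = 0.5 * 1.225 * 0.729 * 0.536 * 14.28^2
= 0.5 * 1.225 * 0.729 * 0.536 * 203.9184
= 48.804 N

48.804 N


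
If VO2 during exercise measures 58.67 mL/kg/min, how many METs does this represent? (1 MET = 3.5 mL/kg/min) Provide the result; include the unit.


METs = VO2 / 3.5 = 58.67 / 3.5 = 16.76

16.76 METs


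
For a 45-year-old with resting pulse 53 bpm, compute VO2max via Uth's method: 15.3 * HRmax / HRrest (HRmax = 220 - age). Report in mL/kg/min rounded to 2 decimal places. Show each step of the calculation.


Step 1: HRmax = 220 - 45 = 175 bpm
Step 2: Ratio = 175 / 53 = 3.3019
Step 3: VO2max = 15.3 * 3.3019 = 50.52 mL/kg/min

50.52 mL/kg/min


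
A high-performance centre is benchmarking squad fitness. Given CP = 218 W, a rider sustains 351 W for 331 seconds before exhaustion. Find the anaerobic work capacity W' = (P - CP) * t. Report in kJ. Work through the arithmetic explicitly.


Excess power = 351 - 218 = 133 W
Work above CP = 133 * 331 = 44023 J
W' = 44.023 kJ

44.023 kJ


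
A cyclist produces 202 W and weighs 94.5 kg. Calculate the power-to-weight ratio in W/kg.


P/W = power / mass
= 202 / 94.5
= 2.138 W/kg

2.138 W/kg


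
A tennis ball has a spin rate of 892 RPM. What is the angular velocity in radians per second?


Convert RPM to rad/s: multiply by 2*pi and divide by 60
omega = 892 * 2 * pi / 60
= 93.41 rad/s

93.41 rad/s


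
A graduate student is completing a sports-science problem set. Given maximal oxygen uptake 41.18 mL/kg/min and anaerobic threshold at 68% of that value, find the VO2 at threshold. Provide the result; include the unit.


Percentage as decimal = 0.68
VO2 at AT = 41.18 * 0.68 = 28.0 mL/kg/min

28.0 mL/kg/min


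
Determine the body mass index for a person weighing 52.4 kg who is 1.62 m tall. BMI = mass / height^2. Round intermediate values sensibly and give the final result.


BMI = mass / height^2
= 52.4 / 1.62^2
= 52.4 / 2.6244
= 19.97 kg/m^2

19.97 kg/m^2


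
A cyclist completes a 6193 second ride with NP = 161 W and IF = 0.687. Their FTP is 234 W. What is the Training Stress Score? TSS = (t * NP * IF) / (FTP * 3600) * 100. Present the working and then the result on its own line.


t * NP * IF = 6193 * 161 * 0.687 = 684989.151
FTP * 3600 = 842400
TSS = (684989.151 / 842400) * 100 = 81.31

81.31 TSS


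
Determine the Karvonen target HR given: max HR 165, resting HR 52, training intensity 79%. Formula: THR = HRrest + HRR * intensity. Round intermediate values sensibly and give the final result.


HRR = HRmax - HRrest = 165 - 52 = 113
THR = 52 + 113 * 0.79
= 141.27 bpm

141.27 bpm


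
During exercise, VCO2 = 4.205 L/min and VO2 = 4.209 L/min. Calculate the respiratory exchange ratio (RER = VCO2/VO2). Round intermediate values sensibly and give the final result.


RER = VCO2 / VO2
= 4.205 / 4.209
= 0.999

0.999


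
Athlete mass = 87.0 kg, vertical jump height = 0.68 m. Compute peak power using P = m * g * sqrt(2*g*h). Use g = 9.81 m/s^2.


sqrt(2 * 9.81 * 0.68) = sqrt(13.3416) = 3.652616 m/s
P = 87.0 * 9.81 * 3.652616
= 3117.4 W

3117.4 W


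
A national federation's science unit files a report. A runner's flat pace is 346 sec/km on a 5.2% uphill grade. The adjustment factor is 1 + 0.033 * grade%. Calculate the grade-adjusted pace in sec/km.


Factor = 1 + 0.033 * 5.2 = 1.1716
Adjusted pace = 346 * 1.1716
= 405.37 sec/km

405.37 s/km


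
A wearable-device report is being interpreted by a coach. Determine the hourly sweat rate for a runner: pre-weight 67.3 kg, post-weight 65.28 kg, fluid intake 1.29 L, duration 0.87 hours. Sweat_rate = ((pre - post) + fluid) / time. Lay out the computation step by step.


Mass lost = 67.3 - 65.28 = 2.02 kg
Add fluid consumed: 2.02 + 1.29 = 3.31 L total sweat
Sweat rate = 3.31 / 0.87 = 3.805 L/h

3.805 L/h


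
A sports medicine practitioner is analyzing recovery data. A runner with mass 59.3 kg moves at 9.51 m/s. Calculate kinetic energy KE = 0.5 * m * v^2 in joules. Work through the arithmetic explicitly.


v^2 = 9.51^2 = 90.4401
KE = 0.5 * 59.3 * 90.4401
= 2681.55 J

2681.55 J


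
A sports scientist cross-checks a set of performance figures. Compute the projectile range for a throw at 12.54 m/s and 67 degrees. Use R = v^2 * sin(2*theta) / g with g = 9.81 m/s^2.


Two times the angle = 134 degrees
sin(134) = 0.71934
R = 157.2516 * 0.71934 / 9.81 = 11.531 m

11.531 m


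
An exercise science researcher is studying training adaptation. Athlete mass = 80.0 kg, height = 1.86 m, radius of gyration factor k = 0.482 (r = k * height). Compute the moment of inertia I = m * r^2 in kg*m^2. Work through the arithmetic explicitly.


r = k * height = 0.482 * 1.86 = 0.89652 m
r^2 = 0.89652^2 = 0.803748
I = 80.0 * 0.803748 = 64.3 kg*m^2

64.3 kg*m^2


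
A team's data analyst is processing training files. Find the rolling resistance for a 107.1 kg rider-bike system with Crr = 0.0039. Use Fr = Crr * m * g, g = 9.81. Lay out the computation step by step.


m * g = 107.1 * 9.81 = 1050.651 N
Fr = 0.0039 * 1050.651 = 4.098 N

4.098 N


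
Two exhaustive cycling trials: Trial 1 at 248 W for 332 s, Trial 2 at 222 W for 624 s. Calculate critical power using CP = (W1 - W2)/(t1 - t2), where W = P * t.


W1 = 248 * 332 = 82336 J
W2 = 222 * 624 = 138528 J
CP = (82336 - 138528) / (332 - 624)
= -56192 / -292
= 192.44 W

192.44 W


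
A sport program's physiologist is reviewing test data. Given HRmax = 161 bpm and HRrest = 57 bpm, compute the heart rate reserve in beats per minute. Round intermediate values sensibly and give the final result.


Heart rate reserve = maximum HR minus resting HR
HRR = 161 - 57 = 104 bpm

104 bpm


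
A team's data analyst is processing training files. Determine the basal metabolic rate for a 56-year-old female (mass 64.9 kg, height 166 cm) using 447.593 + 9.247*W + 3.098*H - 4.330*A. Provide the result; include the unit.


BMR = 447.593 + 9.247*64.9 + 3.098*166 - 4.330*56
= 1319.51 kcal/day

1319.51 kcal/day


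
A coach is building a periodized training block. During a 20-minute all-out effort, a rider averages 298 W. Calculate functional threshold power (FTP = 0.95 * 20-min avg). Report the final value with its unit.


FTP = 0.95 * 298
= 283.1 W

283.1 W


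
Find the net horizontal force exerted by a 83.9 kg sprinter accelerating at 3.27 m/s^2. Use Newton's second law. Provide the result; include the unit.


Newton's second law: F = m * a
F = 83.9 * 3.27 = 274.35 N

274.35 N


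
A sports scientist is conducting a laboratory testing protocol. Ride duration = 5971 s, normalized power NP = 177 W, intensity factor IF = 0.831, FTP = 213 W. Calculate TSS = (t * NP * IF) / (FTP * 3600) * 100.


Numerator = 5971 * 177 * 0.831 = 878256.477
Denominator = 213 * 3600 = 766800
TSS = 878256.477 / 766800 * 100
= 114.54

114.54 TSS


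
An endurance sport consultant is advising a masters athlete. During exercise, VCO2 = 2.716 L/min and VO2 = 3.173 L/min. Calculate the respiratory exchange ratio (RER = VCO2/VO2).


RER = VCO2 / VO2
= 2.716 / 3.173
= 0.856

0.856


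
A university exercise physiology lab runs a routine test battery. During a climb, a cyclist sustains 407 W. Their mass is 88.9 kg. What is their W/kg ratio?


Power-to-weight = 407 W / 88.9 kg
= 4.578 W/kg

4.578 W/kg


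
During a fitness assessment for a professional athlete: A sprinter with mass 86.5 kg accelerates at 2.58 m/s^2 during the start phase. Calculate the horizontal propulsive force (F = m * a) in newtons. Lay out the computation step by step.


F = m * a
= 86.5 * 2.58
= 223.17 N

223.17 N


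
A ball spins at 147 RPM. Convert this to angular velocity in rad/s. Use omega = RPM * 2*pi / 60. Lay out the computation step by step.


omega = 147 * 2 * pi / 60
= 147 * 6.28318531 / 60
= 923.628 / 60
= 15.394 rad/s

15.394 rad/s


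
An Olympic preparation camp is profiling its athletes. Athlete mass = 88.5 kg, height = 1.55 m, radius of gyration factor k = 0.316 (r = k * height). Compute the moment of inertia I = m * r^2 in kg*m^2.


r = k * height = 0.316 * 1.55 = 0.4898 m
r^2 = 0.4898^2 = 0.239904
I = 88.5 * 0.239904 = 21.232 kg*m^2

21.232 kg*m^2


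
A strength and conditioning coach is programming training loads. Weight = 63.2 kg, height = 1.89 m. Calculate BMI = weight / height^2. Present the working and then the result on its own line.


height^2 = 1.89^2 = 3.5721
BMI = 63.2 / 3.5721 = 17.69 kg/m^2

17.69 kg/m^2


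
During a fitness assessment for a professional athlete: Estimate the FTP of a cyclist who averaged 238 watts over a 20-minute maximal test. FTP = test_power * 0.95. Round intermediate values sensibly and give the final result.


FTP = 238 * 0.95 = 226.1 W

226.1 W


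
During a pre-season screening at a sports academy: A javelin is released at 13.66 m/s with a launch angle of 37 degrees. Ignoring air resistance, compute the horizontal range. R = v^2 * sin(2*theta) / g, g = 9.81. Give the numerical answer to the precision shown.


Launch speed squared = 186.5956
sin(2 * 37 deg) = 0.961262
Range = 186.5956 * 0.961262 / 9.81
= 18.284 m

18.284 m


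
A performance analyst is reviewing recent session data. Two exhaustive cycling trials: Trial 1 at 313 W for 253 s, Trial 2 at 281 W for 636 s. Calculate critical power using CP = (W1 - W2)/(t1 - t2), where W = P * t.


W1 = 313 * 253 = 79189 J
W2 = 281 * 636 = 178716 J
CP = (79189 - 178716) / (253 - 636)
= -99527 / -383
= 259.86 W

259.86 W


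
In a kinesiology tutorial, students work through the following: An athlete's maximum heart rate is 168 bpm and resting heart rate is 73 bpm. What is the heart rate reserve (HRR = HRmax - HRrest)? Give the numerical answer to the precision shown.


HRR = HRmax - HRrest
= 168 - 73
= 95 bpm

95 bpm


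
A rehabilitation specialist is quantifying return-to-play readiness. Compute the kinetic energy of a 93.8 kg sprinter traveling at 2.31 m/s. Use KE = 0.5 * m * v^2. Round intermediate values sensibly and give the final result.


Velocity squared = 5.3361
KE = 0.5 * 93.8 * 5.3361 = 250.26 J

250.26 J


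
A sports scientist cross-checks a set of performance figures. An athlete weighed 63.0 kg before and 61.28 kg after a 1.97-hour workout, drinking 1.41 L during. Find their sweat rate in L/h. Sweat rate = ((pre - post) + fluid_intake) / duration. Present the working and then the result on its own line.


Body mass change = 1.72 kg
Total sweat loss = 1.72 + 1.41 = 3.13 L
Rate = 3.13 / 1.97 = 1.589 L/h

1.589 L/h


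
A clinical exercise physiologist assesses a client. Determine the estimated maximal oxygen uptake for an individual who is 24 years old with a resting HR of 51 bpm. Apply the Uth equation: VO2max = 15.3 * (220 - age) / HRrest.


HRmax = 220 - 24 = 196
VO2max = 15.3 * (196 / 51)
= 15.3 * 3.8431
= 58.8 mL/kg/min

58.8 mL/kg/min


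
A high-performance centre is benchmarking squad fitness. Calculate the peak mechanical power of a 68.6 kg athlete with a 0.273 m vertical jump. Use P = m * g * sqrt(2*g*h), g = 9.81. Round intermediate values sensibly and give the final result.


First, sqrt(2gh) = sqrt(2 * 9.81 * 0.273)
= sqrt(5.35626) = 2.31436 m/s
Power = 68.6 * 9.81 * 2.31436 = 1557.49 W

1557.49 W


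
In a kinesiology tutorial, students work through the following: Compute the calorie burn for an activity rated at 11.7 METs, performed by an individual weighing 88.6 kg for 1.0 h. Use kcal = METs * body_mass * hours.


Product of METs and mass = 11.7 * 88.6 = 1036.62
Total kcal = 1036.62 * 1.0 = 1036.62 kcal

1036.62 kcal


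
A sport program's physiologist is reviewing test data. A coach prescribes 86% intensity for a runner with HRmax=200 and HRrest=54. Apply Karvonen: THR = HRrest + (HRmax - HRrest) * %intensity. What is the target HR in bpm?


Heart rate reserve = 200 - 54 = 146
Intensity fraction = 86 / 100 = 0.86
THR = 54 + 146 * 0.86 = 179.56 bpm

179.56 bpm


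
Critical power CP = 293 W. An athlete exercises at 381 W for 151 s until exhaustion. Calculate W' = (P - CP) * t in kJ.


P - CP = 381 - 293 = 88 W
W' = 88 * 151 = 13288 J
= 13288 / 1000 = 13.288 kJ

13.288 kJ


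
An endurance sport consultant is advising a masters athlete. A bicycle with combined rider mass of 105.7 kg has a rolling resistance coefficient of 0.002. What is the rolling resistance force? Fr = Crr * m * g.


Fr = 0.002 * 105.7 * 9.81
= 0.2114 * 9.81
= 2.074 N

2.074 N


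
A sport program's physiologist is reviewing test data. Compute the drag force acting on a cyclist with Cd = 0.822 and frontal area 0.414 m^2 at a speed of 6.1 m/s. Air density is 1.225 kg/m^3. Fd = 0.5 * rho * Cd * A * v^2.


Step 1: v^2 = 37.21
Step 2: Fd = 0.5 * 1.225 * 0.822 * 0.414 * 37.21
= 7.756 N

7.756 N


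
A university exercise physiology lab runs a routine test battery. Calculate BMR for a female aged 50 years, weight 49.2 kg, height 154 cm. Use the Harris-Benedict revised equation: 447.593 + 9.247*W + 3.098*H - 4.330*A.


Substituting values:
W term = 9.247 * 49.2 = 454.9524
H term = 3.098 * 154 = 477.092
A term = 4.330 * 50 = 216.5
BMR = 1163.14 kcal/day

1163.14 kcal/day


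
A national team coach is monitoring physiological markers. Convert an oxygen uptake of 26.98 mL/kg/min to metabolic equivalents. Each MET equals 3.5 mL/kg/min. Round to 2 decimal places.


One MET = 3.5 mL/kg/min
Number of METs = 26.98 / 3.5
= 7.71 METs

7.71 METs


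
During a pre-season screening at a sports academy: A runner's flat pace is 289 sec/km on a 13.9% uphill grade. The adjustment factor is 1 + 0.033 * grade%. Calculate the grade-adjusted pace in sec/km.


Factor = 1 + 0.033 * 13.9 = 1.4587
Adjusted pace = 289 * 1.4587
= 421.56 sec/km

421.56 s/km


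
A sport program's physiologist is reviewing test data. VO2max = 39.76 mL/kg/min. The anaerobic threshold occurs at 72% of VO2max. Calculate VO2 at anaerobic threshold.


AT fraction = 72 / 100 = 0.72
AT VO2 = 39.76 * 0.72
= 28.63 mL/kg/min

28.63 mL/kg/min


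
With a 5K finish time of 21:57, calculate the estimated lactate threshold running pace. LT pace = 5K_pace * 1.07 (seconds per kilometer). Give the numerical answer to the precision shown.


Race duration = 1317 s for 5 km
Average pace = 1317 / 5 = 263.4 s/km
LT pace = 263.4 * 1.07
= 281.84 s/km

281.84 s/km


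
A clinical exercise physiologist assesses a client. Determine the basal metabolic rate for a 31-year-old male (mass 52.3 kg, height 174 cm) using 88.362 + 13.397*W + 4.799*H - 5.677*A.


BMR = 88.362 + 13.397*52.3 + 4.799*174 - 5.677*31
= 1448.06 kcal/day

1448.06 kcal/day


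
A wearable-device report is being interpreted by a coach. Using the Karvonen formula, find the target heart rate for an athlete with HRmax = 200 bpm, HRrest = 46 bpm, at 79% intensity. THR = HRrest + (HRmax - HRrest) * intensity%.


HRR = 200 - 46 = 154
THR = 46 + 154 * 0.79
= 46 + 121.66
= 167.66 bpm

167.66 bpm


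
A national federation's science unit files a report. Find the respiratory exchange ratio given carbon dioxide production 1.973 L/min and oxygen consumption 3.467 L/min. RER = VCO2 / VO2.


VCO2 = 1.973 L/min
VO2 = 3.467 L/min
RER = 1.973 / 3.467 = 0.5691

0.5691


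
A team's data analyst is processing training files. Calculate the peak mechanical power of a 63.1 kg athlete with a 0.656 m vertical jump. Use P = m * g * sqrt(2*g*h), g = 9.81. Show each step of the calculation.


First, sqrt(2gh) = sqrt(2 * 9.81 * 0.656)
= sqrt(12.87072) = 3.587579 m/s
Power = 63.1 * 9.81 * 3.587579 = 2220.75 W

2220.75 W


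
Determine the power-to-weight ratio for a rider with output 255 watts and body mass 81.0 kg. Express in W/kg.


P/W = 255 / 81.0 = 3.148 W/kg

3.148 W/kg


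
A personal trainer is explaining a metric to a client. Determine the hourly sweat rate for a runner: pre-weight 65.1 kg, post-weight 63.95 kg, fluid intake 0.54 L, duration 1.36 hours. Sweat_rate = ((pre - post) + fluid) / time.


Mass lost = 65.1 - 63.95 = 1.15 kg
Add fluid consumed: 1.15 + 0.54 = 1.69 L total sweat
Sweat rate = 1.69 / 1.36 = 1.243 L/h

1.243 L/h


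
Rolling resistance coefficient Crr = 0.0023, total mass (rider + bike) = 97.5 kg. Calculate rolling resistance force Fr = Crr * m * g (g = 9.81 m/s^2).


Fr = Crr * m * g
= 0.0023 * 97.5 * 9.81
= 2.2 N

2.2 N


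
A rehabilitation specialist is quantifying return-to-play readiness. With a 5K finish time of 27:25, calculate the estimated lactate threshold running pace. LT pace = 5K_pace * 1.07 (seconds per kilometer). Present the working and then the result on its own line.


Race duration = 1645 s for 5 km
Average pace = 1645 / 5 = 329.0 s/km
LT pace = 329.0 * 1.07
= 352.03 s/km

352.03 s/km


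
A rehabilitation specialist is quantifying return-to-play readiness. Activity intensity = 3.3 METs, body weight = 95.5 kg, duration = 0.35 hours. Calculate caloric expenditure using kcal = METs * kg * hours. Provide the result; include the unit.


kcal = 3.3 * 95.5 * 0.35
= 315.15 * 0.35
= 110.3 kcal

110.3 kcal


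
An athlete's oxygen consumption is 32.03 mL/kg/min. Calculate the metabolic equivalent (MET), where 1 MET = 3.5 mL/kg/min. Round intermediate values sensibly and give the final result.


MET = VO2 / 3.5
= 32.03 / 3.5
= 9.15 METs

9.15 METs


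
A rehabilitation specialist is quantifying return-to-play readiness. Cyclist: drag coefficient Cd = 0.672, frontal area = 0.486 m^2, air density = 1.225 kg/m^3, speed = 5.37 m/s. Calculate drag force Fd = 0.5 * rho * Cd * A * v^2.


v^2 = 5.37^2 = 28.8369
Fd = 0.5 * 1.225 * 0.672 * 0.486 * 28.8369
= 5.768 N

5.768 N


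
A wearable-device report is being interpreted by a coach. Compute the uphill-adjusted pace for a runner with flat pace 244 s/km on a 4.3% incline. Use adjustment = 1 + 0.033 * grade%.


Adjustment factor = 1 + 0.033 * 4.3 = 1.1419
Grade-adjusted pace = 244 * 1.1419 = 278.62 s/km

278.62 s/km


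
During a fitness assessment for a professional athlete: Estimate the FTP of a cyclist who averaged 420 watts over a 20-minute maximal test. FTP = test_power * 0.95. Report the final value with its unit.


FTP = 420 * 0.95 = 399.0 W

399.0 W


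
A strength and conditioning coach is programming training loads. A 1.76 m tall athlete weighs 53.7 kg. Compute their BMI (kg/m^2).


height^2 = 3.0976 m^2
BMI = 53.7 / 3.0976 = 17.34 kg/m^2

17.34 kg/m^2


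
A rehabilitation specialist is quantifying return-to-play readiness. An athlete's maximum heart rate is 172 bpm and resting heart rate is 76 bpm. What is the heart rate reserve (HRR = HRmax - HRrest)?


HRR = HRmax - HRrest
= 172 - 76
= 96 bpm

96 bpm


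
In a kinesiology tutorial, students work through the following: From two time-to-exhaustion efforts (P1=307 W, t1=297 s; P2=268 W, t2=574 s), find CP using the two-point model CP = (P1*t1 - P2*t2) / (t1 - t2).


Work in trial 1 = 91179 J
Work in trial 2 = 153832 J
Delta work = -62653 J
Delta time = -277 s
CP = -62653 / -277 = 226.18 W

226.18 W


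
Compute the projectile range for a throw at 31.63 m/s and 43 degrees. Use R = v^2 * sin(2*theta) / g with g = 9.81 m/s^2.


Two times the angle = 86 degrees
sin(86) = 0.997564
R = 1000.4569 * 0.997564 / 9.81 = 101.735 m

101.735 m


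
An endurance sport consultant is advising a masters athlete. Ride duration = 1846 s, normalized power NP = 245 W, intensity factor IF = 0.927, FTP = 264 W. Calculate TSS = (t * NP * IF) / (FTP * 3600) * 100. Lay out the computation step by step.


Numerator = 1846 * 245 * 0.927 = 419254.29
Denominator = 264 * 3600 = 950400
TSS = 419254.29 / 950400 * 100
= 44.11

44.11 TSS


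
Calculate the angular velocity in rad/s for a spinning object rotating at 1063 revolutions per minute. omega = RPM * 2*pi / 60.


omega = RPM * 2*pi / 60
= 1063 * 6.28318531 / 60
= 111.317 rad/s

111.317 rad/s


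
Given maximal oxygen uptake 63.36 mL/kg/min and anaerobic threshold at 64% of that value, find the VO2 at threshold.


Percentage as decimal = 0.64
VO2 at AT = 63.36 * 0.64 = 40.55 mL/kg/min

40.55 mL/kg/min


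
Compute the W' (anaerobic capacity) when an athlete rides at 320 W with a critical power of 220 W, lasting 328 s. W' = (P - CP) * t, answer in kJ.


Above-CP power = 100 W
Duration = 328 s
W' = 100 * 328 = 32800 J
Convert: 32800 / 1000 = 32.8 kJ

32.8 kJ


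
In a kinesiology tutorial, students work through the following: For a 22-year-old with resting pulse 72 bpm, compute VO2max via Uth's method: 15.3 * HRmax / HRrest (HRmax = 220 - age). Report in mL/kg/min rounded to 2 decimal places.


Step 1: HRmax = 220 - 22 = 198 bpm
Step 2: Ratio = 198 / 72 = 2.75
Step 3: VO2max = 15.3 * 2.75 = 42.08 mL/kg/min

42.08 mL/kg/min


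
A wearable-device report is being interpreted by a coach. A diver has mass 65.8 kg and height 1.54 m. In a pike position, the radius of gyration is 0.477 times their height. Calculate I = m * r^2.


r = 0.477 * 1.54 = 0.73458 m
I = m * r^2 = 65.8 * 0.539608 = 35.506 kg*m^2

35.506 kg*m^2


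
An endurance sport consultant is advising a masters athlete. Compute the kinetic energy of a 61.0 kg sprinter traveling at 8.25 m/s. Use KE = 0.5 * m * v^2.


Velocity squared = 68.0625
KE = 0.5 * 61.0 * 68.0625 = 2075.91 J

2075.91 J


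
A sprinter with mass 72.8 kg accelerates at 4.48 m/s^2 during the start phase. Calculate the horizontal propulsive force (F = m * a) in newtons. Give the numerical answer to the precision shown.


F = m * a
= 72.8 * 4.48
= 326.14 N

326.14 N


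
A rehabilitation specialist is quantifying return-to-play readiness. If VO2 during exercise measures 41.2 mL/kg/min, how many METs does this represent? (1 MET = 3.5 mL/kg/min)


METs = VO2 / 3.5 = 41.2 / 3.5 = 11.77

11.77 METs


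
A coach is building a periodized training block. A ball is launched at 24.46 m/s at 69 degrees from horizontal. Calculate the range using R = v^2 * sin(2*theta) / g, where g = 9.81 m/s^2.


sin(2 * 69) = sin(138) = 0.669131
v^2 = 24.46^2 = 598.2916
R = 598.2916 * 0.669131 / 9.81
= 40.809 m

40.809 m


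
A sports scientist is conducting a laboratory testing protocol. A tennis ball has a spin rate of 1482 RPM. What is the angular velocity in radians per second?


Convert RPM to rad/s: multiply by 2*pi and divide by 60
omega = 1482 * 2 * pi / 60
= 155.195 rad/s

155.195 rad/s


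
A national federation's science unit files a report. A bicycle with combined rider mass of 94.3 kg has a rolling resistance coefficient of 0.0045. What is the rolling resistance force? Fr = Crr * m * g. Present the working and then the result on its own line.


Fr = 0.0045 * 94.3 * 9.81
= 0.42435 * 9.81
= 4.163 N

4.163 N


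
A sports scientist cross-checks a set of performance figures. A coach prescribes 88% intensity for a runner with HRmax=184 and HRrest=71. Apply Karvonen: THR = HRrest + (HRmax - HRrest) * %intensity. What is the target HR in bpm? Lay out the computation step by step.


Heart rate reserve = 184 - 71 = 113
Intensity fraction = 88 / 100 = 0.88
THR = 71 + 113 * 0.88 = 170.44 bpm

170.44 bpm


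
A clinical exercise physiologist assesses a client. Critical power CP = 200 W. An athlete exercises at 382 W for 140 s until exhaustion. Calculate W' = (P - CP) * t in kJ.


P - CP = 382 - 200 = 182 W
W' = 182 * 140 = 25480 J
= 25480 / 1000 = 25.48 kJ

25.48 kJ


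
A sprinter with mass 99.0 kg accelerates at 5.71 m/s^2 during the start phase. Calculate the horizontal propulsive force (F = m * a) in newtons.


F = m * a
= 99.0 * 5.71
= 565.29 N

565.29 N


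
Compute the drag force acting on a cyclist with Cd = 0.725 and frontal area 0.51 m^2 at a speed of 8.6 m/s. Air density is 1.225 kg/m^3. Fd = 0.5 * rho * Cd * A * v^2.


Step 1: v^2 = 73.96
Step 2: Fd = 0.5 * 1.225 * 0.725 * 0.51 * 73.96
= 16.75 N

16.75 N


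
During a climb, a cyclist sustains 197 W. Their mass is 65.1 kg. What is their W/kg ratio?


Power-to-weight = 197 W / 65.1 kg
= 3.026 W/kg

3.026 W/kg


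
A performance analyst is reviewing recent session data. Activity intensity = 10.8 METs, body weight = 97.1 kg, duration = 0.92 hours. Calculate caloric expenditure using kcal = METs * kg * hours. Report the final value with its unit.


kcal = 10.8 * 97.1 * 0.92
= 1048.68 * 0.92
= 964.79 kcal

964.79 kcal


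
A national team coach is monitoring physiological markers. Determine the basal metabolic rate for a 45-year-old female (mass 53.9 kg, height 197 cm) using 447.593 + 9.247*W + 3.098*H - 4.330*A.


BMR = 447.593 + 9.247*53.9 + 3.098*197 - 4.330*45
= 1361.46 kcal/day

1361.46 kcal/day


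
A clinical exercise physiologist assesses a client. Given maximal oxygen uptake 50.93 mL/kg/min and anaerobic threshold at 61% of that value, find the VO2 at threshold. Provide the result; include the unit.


Percentage as decimal = 0.61
VO2 at AT = 50.93 * 0.61 = 31.07 mL/kg/min

31.07 mL/kg/min


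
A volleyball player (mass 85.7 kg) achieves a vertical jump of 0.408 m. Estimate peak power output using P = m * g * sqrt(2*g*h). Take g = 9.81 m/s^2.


2 * g * h = 2 * 9.81 * 0.408 = 8.00496
sqrt(8.00496) = 2.829304 m/s
P = 85.7 * 9.81 * 2.829304 = 2378.64 W

2378.64 W


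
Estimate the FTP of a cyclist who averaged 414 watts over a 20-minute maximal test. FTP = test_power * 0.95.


FTP = 414 * 0.95 = 393.3 W

393.3 W
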